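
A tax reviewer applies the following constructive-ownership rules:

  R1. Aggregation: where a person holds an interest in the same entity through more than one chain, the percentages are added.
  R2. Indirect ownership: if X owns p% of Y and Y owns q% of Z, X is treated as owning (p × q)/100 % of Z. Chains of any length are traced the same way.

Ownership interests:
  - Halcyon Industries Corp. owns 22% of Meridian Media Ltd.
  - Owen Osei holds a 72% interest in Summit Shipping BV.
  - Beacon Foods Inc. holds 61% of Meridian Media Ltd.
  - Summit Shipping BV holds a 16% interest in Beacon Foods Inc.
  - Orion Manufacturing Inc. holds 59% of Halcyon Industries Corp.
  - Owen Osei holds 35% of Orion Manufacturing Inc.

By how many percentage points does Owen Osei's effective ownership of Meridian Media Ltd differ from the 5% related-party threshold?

Chain via Summit Shipping BV → Beacon Foods Inc. (R2): 72% × 16% × 61% = 7.0272% of Meridian Media Ltd.
Chain via Orion Manufacturing Inc. → Halcyon Industries Corp. (R2): 35% × 59% × 22% = 4.543% of Meridian Media Ltd.
Aggregating (R1): 7.0272% + 4.543% = 11.5702%.
11.5702% exceeds the 5% threshold by 6.5702 percentage points.

6.5702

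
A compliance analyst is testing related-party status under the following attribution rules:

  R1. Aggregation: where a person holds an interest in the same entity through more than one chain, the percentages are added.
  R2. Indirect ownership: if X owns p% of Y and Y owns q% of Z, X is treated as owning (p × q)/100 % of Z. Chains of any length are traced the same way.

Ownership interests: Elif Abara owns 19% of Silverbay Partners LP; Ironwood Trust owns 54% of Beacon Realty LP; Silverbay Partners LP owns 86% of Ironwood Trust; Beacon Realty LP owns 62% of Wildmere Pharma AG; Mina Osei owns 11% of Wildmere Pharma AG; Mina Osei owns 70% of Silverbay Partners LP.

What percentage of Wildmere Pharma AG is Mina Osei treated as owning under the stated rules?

Chain via Silverbay Partners LP → Ironwood Trust → Beacon Realty LP (R2): 70% × 86% × 54% × 62% = 20.15496% of Wildmere Pharma AG.
Direct interest in Wildmere Pharma AG: 11%.
Aggregating (R1): 20.15496% + 11% = 31.15496%.

31.15496%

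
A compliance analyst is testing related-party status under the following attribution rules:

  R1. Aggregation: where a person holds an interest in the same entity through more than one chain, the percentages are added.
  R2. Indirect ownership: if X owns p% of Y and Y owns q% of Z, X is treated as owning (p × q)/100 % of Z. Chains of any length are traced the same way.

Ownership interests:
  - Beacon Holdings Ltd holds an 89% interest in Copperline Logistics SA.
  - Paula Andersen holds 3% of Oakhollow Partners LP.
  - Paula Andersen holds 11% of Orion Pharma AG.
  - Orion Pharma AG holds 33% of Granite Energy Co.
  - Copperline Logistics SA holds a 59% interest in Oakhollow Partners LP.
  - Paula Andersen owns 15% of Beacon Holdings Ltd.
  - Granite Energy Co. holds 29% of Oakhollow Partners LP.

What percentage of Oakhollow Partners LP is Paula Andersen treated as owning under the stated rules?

Chain via Beacon Holdings Ltd → Copperline Logistics SA (R2): 15% × 89% × 59% = 7.8765% of Oakhollow Partners LP.
Chain via Orion Pharma AG → Granite Energy Co. (R2): 11% × 33% × 29% = 1.0527% of Oakhollow Partners LP.
Direct interest in Oakhollow Partners LP: 3%.
Aggregating (R1): 7.8765% + 1.0527% + 3% = 11.9292%.

11.9292%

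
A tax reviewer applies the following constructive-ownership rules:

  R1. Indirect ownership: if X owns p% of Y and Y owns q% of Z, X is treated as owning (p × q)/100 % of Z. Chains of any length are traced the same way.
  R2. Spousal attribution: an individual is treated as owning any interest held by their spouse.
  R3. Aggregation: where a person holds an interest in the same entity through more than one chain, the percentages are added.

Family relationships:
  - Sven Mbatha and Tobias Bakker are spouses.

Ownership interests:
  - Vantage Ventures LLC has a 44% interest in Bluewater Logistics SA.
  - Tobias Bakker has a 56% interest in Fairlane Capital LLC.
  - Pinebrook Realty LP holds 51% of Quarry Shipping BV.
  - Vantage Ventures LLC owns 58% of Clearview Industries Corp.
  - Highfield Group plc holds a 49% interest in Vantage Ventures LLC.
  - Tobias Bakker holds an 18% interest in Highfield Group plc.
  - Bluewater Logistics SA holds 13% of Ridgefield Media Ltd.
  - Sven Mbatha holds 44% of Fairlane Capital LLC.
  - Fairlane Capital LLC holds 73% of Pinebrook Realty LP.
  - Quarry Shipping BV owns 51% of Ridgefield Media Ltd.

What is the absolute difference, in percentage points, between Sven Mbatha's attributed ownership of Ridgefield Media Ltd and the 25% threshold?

By spousal attribution (R2), Sven Mbatha is treated as also owning Tobias Bakker's interest in Fairlane Capital LLC, giving 44% + 56% = 100%.
By spousal attribution (R2), Sven Mbatha is treated as owning Tobias Bakker's 18% interest in Highfield Group plc.
Chain via Fairlane Capital LLC → Pinebrook Realty LP → Quarry Shipping BV (R1): 100% × 73% × 51% × 51% = 18.9873% of Ridgefield Media Ltd.
Chain via Highfield Group plc → Vantage Ventures LLC → Bluewater Logistics SA (R1): 18% × 49% × 44% × 13% = 0.504504% of Ridgefield Media Ltd.
Aggregating (R3): 18.9873% + 0.504504% = 19.491804%.
19.491804% falls short of the 25% threshold by 5.508196 percentage points.

5.508196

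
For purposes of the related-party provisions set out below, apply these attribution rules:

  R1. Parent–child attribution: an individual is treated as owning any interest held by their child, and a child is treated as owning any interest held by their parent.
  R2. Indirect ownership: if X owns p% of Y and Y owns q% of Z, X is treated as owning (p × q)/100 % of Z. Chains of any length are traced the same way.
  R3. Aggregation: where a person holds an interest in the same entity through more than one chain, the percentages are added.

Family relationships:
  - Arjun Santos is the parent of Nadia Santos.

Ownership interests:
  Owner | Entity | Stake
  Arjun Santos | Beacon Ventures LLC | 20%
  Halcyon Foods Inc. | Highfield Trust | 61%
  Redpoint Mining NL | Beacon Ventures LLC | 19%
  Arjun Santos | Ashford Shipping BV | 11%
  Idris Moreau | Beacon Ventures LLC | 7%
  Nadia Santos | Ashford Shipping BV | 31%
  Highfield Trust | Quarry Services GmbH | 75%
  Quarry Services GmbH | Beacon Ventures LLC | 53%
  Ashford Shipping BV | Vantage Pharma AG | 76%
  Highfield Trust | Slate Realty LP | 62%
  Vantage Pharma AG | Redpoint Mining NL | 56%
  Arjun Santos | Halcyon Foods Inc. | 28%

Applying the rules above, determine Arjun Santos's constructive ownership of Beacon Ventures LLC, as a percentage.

By parent–child attribution (R1), Arjun Santos is treated as also owning Nadia Santos's interest in Ashford Shipping BV, giving 11% + 31% = 42%.
Chain via Halcyon Foods Inc. → Highfield Trust → Quarry Services GmbH (R2): 28% × 61% × 75% × 53% = 6.7893% of Beacon Ventures LLC.
Chain via Ashford Shipping BV → Vantage Pharma AG → Redpoint Mining NL (R2): 42% × 76% × 56% × 19% = 3.396288% of Beacon Ventures LLC.
Direct interest in Beacon Ventures LLC: 20%.
Aggregating (R3): 6.7893% + 3.396288% + 20% = 30.185588%.

30.185588%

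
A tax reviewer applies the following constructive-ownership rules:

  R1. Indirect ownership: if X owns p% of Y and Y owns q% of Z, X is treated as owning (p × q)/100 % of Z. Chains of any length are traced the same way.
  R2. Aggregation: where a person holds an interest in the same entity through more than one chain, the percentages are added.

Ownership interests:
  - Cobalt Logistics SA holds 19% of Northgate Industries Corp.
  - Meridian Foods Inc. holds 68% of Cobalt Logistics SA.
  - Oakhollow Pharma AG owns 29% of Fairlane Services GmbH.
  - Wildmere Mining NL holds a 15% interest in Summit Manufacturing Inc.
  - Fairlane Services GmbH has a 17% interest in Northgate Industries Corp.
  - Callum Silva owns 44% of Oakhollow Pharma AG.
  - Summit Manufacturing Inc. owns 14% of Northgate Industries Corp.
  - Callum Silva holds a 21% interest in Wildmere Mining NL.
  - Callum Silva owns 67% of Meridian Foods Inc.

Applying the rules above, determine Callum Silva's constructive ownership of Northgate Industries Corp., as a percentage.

Chain via Wildmere Mining NL → Summit Manufacturing Inc. (R1): 21% × 15% × 14% = 0.441% of Northgate Industries Corp.
Chain via Meridian Foods Inc. → Cobalt Logistics SA (R1): 67% × 68% × 19% = 8.6564% of Northgate Industries Corp.
Chain via Oakhollow Pharma AG → Fairlane Services GmbH (R1): 44% × 29% × 17% = 2.1692% of Northgate Industries Corp.
Aggregating (R2): 0.441% + 8.6564% + 2.1692% = 11.2666%.

11.2666%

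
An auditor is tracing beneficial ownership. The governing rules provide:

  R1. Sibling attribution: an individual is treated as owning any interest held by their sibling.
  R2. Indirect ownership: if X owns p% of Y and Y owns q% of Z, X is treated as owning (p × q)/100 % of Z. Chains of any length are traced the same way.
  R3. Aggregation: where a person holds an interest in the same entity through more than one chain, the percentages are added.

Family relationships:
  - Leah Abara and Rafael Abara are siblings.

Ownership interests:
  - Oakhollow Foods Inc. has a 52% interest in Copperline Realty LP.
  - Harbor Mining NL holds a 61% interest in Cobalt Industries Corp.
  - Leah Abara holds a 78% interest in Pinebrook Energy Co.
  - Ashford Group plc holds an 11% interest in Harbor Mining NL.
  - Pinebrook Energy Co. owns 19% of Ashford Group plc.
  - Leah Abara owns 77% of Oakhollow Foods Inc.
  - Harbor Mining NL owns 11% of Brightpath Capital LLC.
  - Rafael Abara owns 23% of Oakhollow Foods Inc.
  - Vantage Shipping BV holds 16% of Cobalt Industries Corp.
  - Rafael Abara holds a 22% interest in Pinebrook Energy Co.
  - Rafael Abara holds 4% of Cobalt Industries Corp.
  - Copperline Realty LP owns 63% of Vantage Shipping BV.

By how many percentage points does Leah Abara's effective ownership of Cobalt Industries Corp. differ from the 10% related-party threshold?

By sibling attribution (R1), Leah Abara is treated as also owning Rafael Abara's interest in Oakhollow Foods Inc, giving 77% + 23% = 100%.
By sibling attribution (R1), Leah Abara is treated as also owning Rafael Abara's interest in Pinebrook Energy Co, giving 78% + 22% = 100%.
By sibling attribution (R1), Leah Abara is treated as owning Rafael Abara's 4% interest in Cobalt Industries Corp.
Chain via Oakhollow Foods Inc. → Copperline Realty LP → Vantage Shipping BV (R2): 100% × 52% × 63% × 16% = 5.2416% of Cobalt Industries Corp.
Chain via Pinebrook Energy Co. → Ashford Group plc → Harbor Mining NL (R2): 100% × 19% × 11% × 61% = 1.2749% of Cobalt Industries Corp.
Direct interest in Cobalt Industries Corp: 4%.
Aggregating (R3): 5.2416% + 1.2749% + 4% = 10.5165%.
10.5165% exceeds the 10% threshold by 0.5165 percentage points.

0.5165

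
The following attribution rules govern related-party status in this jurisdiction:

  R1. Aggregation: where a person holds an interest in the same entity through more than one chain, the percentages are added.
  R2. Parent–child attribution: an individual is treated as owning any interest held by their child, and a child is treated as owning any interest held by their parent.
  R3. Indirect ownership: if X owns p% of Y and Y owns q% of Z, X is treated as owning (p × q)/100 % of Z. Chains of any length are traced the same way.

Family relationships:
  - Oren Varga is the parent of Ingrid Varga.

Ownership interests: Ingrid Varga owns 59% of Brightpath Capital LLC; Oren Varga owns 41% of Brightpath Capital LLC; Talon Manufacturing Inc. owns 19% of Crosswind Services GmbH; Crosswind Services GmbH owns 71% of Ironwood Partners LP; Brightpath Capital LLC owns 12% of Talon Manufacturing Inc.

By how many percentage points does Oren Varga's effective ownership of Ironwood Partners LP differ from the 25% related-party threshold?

23.3812

By parent–child attribution (R2), Oren Varga is treated as also owning Ingrid Varga's interest in Brightpath Capital LLC, giving 41% + 59% = 100%.
Chain via Brightpath Capital LLC → Talon Manufacturing Inc. → Crosswind Services GmbH (R3): 100% × 12% × 19% × 71% = 1.6188% of Ironwood Partners LP.
1.6188% falls short of the 25% threshold by 23.3812 percentage points.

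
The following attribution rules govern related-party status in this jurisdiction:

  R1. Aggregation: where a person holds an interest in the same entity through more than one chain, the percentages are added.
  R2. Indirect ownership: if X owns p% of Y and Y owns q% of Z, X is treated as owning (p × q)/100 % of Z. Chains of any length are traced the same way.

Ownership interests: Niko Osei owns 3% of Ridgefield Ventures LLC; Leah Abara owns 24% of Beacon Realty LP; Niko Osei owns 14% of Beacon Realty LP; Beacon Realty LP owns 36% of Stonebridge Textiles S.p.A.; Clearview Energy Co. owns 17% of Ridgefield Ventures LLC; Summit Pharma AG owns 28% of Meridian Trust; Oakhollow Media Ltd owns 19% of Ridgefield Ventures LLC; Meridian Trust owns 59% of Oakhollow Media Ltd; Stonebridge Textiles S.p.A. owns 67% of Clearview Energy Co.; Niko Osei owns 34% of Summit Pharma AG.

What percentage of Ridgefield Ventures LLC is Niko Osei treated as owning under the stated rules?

Chain via Summit Pharma AG → Meridian Trust → Oakhollow Media Ltd (R2): 34% × 28% × 59% × 19% = 1.067192% of Ridgefield Ventures LLC.
Chain via Beacon Realty LP → Stonebridge Textiles S.p.A. → Clearview Energy Co. (R2): 14% × 36% × 67% × 17% = 0.574056% of Ridgefield Ventures LLC.
Direct interest in Ridgefield Ventures LLC: 3%.
Aggregating (R1): 1.067192% + 0.574056% + 3% = 4.641248%.

4.641248%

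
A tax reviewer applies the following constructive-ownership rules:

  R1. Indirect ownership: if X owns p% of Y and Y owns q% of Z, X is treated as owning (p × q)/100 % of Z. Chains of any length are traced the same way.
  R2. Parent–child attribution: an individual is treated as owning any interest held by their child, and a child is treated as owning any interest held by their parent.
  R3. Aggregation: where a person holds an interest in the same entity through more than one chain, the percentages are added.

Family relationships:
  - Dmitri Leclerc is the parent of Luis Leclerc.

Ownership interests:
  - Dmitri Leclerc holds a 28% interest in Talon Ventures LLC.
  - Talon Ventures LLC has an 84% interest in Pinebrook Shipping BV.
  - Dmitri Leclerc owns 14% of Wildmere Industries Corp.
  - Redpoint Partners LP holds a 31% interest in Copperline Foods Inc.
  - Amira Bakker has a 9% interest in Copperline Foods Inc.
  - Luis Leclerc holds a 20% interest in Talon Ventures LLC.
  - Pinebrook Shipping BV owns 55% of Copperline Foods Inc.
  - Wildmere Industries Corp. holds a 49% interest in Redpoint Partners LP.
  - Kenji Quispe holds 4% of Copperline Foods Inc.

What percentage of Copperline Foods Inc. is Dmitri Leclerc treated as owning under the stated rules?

24.3026%

By parent–child attribution (R2), Dmitri Leclerc is treated as also owning Luis Leclerc's interest in Talon Ventures LLC, giving 28% + 20% = 48%.
Chain via Talon Ventures LLC → Pinebrook Shipping BV (R1): 48% × 84% × 55% = 22.176% of Copperline Foods Inc.
Chain via Wildmere Industries Corp. → Redpoint Partners LP (R1): 14% × 49% × 31% = 2.1266% of Copperline Foods Inc.
Aggregating (R3): 22.176% + 2.1266% = 24.3026%.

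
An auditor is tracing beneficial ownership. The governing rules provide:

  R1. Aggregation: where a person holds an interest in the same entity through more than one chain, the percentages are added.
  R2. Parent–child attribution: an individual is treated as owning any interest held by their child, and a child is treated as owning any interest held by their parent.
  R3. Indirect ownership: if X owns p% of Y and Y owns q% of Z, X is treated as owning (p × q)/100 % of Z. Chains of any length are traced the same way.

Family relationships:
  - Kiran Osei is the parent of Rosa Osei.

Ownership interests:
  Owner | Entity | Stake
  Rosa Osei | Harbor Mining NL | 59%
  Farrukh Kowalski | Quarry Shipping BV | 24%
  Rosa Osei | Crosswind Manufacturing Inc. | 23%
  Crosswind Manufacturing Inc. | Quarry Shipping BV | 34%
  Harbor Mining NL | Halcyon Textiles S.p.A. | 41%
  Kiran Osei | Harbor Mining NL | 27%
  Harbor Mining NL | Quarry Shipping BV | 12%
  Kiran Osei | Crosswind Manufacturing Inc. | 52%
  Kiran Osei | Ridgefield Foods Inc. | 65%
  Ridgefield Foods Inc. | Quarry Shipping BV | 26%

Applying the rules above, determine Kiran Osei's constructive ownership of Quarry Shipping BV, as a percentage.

By parent–child attribution (R2), Kiran Osei is treated as also owning Rosa Osei's interest in Crosswind Manufacturing Inc, giving 52% + 23% = 75%.
By parent–child attribution (R2), Kiran Osei is treated as also owning Rosa Osei's interest in Harbor Mining NL, giving 27% + 59% = 86%.
Chain via Crosswind Manufacturing Inc. (R3): 75% × 34% = 25.5% of Quarry Shipping BV.
Chain via Ridgefield Foods Inc. (R3): 65% × 26% = 16.9% of Quarry Shipping BV.
Chain via Harbor Mining NL (R3): 86% × 12% = 10.32% of Quarry Shipping BV.
Aggregating (R1): 25.5% + 16.9% + 10.32% = 52.72%.

52.72%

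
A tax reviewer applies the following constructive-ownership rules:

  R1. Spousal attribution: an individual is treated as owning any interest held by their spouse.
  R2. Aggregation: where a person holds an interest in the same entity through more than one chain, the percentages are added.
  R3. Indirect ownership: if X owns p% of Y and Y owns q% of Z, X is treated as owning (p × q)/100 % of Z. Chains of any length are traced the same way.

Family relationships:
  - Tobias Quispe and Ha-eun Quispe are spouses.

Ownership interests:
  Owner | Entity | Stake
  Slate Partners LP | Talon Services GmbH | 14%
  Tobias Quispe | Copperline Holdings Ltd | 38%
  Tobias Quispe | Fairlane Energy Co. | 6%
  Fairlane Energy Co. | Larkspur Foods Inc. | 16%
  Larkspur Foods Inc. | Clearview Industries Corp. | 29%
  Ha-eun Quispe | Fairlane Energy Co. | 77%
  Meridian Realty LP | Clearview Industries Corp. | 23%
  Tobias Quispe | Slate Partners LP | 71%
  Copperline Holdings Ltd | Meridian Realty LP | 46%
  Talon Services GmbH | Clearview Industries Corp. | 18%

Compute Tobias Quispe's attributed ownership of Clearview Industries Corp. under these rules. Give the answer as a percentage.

9.6608%

By spousal attribution (R1), Tobias Quispe is treated as also owning Ha-eun Quispe's interest in Fairlane Energy Co, giving 6% + 77% = 83%.
Chain via Fairlane Energy Co. → Larkspur Foods Inc. (R3): 83% × 16% × 29% = 3.8512% of Clearview Industries Corp.
Chain via Slate Partners LP → Talon Services GmbH (R3): 71% × 14% × 18% = 1.7892% of Clearview Industries Corp.
Chain via Copperline Holdings Ltd → Meridian Realty LP (R3): 38% × 46% × 23% = 4.0204% of Clearview Industries Corp.
Aggregating (R2): 3.8512% + 1.7892% + 4.0204% = 9.6608%.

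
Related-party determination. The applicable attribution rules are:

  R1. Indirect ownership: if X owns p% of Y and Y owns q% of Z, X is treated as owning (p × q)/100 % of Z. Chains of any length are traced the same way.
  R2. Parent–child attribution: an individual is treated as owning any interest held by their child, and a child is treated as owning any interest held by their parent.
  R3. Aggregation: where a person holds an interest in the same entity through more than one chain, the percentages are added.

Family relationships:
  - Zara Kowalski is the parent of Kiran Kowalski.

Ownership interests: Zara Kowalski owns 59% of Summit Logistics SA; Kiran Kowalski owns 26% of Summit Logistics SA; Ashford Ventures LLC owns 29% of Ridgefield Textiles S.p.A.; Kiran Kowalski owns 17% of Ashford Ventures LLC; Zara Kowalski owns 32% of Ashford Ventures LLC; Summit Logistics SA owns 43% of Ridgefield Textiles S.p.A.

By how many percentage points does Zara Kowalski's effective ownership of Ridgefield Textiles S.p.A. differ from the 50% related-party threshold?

0.76

By parent–child attribution (R2), Zara Kowalski is treated as also owning Kiran Kowalski's interest in Summit Logistics SA, giving 59% + 26% = 85%.
By parent–child attribution (R2), Zara Kowalski is treated as also owning Kiran Kowalski's interest in Ashford Ventures LLC, giving 32% + 17% = 49%.
Chain via Summit Logistics SA (R1): 85% × 43% = 36.55% of Ridgefield Textiles S.p.A.
Chain via Ashford Ventures LLC (R1): 49% × 29% = 14.21% of Ridgefield Textiles S.p.A.
Aggregating (R3): 36.55% + 14.21% = 50.76%.
50.76% exceeds the 50% threshold by 0.76 percentage points.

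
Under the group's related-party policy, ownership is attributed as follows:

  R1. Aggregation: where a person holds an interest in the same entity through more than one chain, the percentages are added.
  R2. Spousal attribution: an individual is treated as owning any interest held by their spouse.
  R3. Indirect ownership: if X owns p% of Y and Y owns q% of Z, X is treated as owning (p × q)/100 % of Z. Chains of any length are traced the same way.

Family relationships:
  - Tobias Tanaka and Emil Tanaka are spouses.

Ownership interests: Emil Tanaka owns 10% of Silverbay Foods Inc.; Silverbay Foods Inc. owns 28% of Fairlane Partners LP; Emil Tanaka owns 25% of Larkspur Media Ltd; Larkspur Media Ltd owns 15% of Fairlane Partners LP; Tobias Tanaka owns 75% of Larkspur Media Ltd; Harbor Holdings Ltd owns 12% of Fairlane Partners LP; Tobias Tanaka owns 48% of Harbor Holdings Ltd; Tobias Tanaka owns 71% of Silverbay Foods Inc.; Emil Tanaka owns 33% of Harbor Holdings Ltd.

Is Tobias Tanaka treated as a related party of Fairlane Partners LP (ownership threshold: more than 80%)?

By spousal attribution (R2), Tobias Tanaka is treated as also owning Emil Tanaka's interest in Silverbay Foods Inc, giving 71% + 10% = 81%.
By spousal attribution (R2), Tobias Tanaka is treated as also owning Emil Tanaka's interest in Larkspur Media Ltd, giving 75% + 25% = 100%.
By spousal attribution (R2), Tobias Tanaka is treated as also owning Emil Tanaka's interest in Harbor Holdings Ltd, giving 48% + 33% = 81%.
Chain via Silverbay Foods Inc. (R3): 81% × 28% = 22.68% of Fairlane Partners LP.
Chain via Larkspur Media Ltd (R3): 100% × 15% = 15% of Fairlane Partners LP.
Chain via Harbor Holdings Ltd (R3): 81% × 12% = 9.72% of Fairlane Partners LP.
Aggregating (R1): 22.68% + 15% + 9.72% = 47.4%.
47.4% does not exceed the 80% threshold, so Tobias is not a related party to Fairlane Partners LP.

No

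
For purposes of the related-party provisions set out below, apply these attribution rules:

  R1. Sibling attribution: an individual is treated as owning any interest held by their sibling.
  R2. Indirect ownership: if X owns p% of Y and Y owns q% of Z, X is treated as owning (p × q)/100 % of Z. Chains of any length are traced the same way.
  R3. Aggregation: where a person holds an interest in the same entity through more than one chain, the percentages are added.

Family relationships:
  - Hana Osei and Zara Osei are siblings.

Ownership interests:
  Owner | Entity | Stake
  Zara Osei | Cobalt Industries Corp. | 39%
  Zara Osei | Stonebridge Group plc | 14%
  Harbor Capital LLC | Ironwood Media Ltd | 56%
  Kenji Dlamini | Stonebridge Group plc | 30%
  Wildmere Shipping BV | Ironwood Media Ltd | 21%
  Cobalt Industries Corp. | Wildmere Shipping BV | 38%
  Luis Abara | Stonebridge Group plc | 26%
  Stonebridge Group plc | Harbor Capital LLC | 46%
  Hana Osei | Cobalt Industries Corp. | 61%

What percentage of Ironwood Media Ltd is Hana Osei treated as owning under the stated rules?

By sibling attribution (R1), Hana Osei is treated as also owning Zara Osei's interest in Cobalt Industries Corp, giving 61% + 39% = 100%.
By sibling attribution (R1), Hana Osei is treated as owning Zara Osei's 14% interest in Stonebridge Group plc.
Chain via Cobalt Industries Corp. → Wildmere Shipping BV (R2): 100% × 38% × 21% = 7.98% of Ironwood Media Ltd.
Chain via Stonebridge Group plc → Harbor Capital LLC (R2): 14% × 46% × 56% = 3.6064% of Ironwood Media Ltd.
Aggregating (R3): 7.98% + 3.6064% = 11.5864%.

11.5864%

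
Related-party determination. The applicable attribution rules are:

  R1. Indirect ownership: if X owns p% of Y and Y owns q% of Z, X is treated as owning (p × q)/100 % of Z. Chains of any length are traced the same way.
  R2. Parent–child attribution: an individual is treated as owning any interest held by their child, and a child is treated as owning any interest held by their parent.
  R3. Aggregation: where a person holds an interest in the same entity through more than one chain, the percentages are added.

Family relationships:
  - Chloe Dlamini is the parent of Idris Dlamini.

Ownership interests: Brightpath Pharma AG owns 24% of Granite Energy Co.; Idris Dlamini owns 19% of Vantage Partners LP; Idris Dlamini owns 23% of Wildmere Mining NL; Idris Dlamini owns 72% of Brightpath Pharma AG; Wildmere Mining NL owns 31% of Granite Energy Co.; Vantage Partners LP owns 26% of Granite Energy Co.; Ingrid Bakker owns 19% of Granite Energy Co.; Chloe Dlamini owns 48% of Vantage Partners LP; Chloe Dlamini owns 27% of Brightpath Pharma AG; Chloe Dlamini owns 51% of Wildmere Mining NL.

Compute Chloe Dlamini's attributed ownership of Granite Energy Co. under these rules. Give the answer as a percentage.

64.12%

By parent–child attribution (R2), Chloe Dlamini is treated as also owning Idris Dlamini's interest in Vantage Partners LP, giving 48% + 19% = 67%.
By parent–child attribution (R2), Chloe Dlamini is treated as also owning Idris Dlamini's interest in Wildmere Mining NL, giving 51% + 23% = 74%.
By parent–child attribution (R2), Chloe Dlamini is treated as also owning Idris Dlamini's interest in Brightpath Pharma AG, giving 27% + 72% = 99%.
Chain via Vantage Partners LP (R1): 67% × 26% = 17.42% of Granite Energy Co.
Chain via Wildmere Mining NL (R1): 74% × 31% = 22.94% of Granite Energy Co.
Chain via Brightpath Pharma AG (R1): 99% × 24% = 23.76% of Granite Energy Co.
Aggregating (R3): 17.42% + 22.94% + 23.76% = 64.12%.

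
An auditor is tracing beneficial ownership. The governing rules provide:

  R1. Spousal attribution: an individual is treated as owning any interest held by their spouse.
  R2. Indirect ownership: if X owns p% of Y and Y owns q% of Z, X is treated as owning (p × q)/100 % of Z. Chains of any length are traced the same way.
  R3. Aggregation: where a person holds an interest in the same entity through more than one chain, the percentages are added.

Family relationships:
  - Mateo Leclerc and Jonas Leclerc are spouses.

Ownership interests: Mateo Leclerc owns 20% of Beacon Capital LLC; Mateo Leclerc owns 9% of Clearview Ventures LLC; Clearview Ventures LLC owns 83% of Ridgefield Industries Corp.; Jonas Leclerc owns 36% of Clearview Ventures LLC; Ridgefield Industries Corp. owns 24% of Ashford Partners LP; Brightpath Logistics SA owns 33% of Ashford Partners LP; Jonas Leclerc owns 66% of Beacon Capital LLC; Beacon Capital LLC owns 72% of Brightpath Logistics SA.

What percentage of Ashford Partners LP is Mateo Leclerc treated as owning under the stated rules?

By spousal attribution (R1), Mateo Leclerc is treated as also owning Jonas Leclerc's interest in Beacon Capital LLC, giving 20% + 66% = 86%.
By spousal attribution (R1), Mateo Leclerc is treated as also owning Jonas Leclerc's interest in Clearview Ventures LLC, giving 9% + 36% = 45%.
Chain via Beacon Capital LLC → Brightpath Logistics SA (R2): 86% × 72% × 33% = 20.4336% of Ashford Partners LP.
Chain via Clearview Ventures LLC → Ridgefield Industries Corp. (R2): 45% × 83% × 24% = 8.964% of Ashford Partners LP.
Aggregating (R3): 20.4336% + 8.964% = 29.3976%.

29.3976%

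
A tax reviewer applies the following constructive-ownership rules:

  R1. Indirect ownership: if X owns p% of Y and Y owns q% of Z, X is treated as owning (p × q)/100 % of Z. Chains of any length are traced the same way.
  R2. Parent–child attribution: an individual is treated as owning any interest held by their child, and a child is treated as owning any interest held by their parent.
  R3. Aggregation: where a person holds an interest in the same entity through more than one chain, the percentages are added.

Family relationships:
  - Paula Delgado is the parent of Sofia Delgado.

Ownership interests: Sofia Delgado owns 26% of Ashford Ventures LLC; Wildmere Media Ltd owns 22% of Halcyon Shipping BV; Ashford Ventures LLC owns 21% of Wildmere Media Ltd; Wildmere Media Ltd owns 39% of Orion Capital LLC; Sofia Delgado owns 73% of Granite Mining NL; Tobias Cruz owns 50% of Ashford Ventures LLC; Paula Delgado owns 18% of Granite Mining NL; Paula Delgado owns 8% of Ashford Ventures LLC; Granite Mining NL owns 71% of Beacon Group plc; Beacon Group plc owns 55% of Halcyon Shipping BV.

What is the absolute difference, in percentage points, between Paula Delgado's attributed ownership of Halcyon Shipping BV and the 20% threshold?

By parent–child attribution (R2), Paula Delgado is treated as also owning Sofia Delgado's interest in Granite Mining NL, giving 18% + 73% = 91%.
By parent–child attribution (R2), Paula Delgado is treated as also owning Sofia Delgado's interest in Ashford Ventures LLC, giving 8% + 26% = 34%.
Chain via Granite Mining NL → Beacon Group plc (R1): 91% × 71% × 55% = 35.5355% of Halcyon Shipping BV.
Chain via Ashford Ventures LLC → Wildmere Media Ltd (R1): 34% × 21% × 22% = 1.5708% of Halcyon Shipping BV.
Aggregating (R3): 35.5355% + 1.5708% = 37.1063%.
37.1063% exceeds the 20% threshold by 17.1063 percentage points.

17.1063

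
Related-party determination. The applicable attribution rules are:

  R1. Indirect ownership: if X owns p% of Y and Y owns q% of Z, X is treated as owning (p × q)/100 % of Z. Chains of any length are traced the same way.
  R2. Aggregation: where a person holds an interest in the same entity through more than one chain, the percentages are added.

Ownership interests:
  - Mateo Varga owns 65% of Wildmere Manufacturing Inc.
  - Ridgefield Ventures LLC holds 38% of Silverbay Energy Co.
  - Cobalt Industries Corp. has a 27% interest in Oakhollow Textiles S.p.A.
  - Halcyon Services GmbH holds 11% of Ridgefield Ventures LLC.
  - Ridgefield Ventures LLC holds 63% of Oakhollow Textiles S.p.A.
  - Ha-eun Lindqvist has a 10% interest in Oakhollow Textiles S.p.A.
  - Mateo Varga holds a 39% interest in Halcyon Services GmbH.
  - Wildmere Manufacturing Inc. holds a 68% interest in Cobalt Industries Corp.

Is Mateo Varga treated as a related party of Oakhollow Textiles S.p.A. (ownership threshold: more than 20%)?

No

Chain via Wildmere Manufacturing Inc. → Cobalt Industries Corp. (R1): 65% × 68% × 27% = 11.934% of Oakhollow Textiles S.p.A.
Chain via Halcyon Services GmbH → Ridgefield Ventures LLC (R1): 39% × 11% × 63% = 2.7027% of Oakhollow Textiles S.p.A.
Aggregating (R2): 11.934% + 2.7027% = 14.6367%.
14.6367% does not exceed the 20% threshold, so Mateo is not a related party to Oakhollow Textiles S.p.A.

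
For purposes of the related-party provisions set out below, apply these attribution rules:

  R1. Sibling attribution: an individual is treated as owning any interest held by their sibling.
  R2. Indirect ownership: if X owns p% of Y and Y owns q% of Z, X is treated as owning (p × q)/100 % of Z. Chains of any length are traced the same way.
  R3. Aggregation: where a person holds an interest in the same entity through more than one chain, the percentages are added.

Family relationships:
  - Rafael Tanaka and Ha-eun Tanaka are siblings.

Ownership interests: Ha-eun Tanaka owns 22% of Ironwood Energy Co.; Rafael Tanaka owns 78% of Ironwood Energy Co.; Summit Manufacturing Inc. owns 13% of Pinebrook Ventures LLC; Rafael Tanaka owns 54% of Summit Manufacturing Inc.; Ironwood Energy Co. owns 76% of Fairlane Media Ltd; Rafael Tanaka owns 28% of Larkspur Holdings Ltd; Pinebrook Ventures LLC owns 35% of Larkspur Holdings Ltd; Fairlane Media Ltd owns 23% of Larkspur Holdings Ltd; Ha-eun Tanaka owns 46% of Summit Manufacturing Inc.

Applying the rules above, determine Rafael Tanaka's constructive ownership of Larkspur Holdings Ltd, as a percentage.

By sibling attribution (R1), Rafael Tanaka is treated as also owning Ha-eun Tanaka's interest in Ironwood Energy Co, giving 78% + 22% = 100%.
By sibling attribution (R1), Rafael Tanaka is treated as also owning Ha-eun Tanaka's interest in Summit Manufacturing Inc, giving 54% + 46% = 100%.
Chain via Ironwood Energy Co. → Fairlane Media Ltd (R2): 100% × 76% × 23% = 17.48% of Larkspur Holdings Ltd.
Chain via Summit Manufacturing Inc. → Pinebrook Ventures LLC (R2): 100% × 13% × 35% = 4.55% of Larkspur Holdings Ltd.
Direct interest in Larkspur Holdings Ltd: 28%.
Aggregating (R3): 17.48% + 4.55% + 28% = 50.03%.

50.03%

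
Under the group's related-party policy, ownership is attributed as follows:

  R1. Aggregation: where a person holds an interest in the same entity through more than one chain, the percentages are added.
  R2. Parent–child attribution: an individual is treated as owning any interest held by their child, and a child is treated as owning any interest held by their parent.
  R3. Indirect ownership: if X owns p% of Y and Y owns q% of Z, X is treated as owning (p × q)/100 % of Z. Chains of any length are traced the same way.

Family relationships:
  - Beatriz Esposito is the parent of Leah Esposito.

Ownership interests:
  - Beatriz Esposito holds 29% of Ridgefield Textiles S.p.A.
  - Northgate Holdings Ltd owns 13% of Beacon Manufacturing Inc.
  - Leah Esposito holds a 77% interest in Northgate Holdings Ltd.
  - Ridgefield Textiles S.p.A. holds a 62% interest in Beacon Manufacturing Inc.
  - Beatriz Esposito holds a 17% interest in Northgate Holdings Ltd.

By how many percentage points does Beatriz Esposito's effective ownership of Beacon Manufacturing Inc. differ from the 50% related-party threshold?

19.8

By parent–child attribution (R2), Beatriz Esposito is treated as also owning Leah Esposito's interest in Northgate Holdings Ltd, giving 17% + 77% = 94%.
Chain via Northgate Holdings Ltd (R3): 94% × 13% = 12.22% of Beacon Manufacturing Inc.
Chain via Ridgefield Textiles S.p.A. (R3): 29% × 62% = 17.98% of Beacon Manufacturing Inc.
Aggregating (R1): 12.22% + 17.98% = 30.2%.
30.2% falls short of the 50% threshold by 19.8 percentage points.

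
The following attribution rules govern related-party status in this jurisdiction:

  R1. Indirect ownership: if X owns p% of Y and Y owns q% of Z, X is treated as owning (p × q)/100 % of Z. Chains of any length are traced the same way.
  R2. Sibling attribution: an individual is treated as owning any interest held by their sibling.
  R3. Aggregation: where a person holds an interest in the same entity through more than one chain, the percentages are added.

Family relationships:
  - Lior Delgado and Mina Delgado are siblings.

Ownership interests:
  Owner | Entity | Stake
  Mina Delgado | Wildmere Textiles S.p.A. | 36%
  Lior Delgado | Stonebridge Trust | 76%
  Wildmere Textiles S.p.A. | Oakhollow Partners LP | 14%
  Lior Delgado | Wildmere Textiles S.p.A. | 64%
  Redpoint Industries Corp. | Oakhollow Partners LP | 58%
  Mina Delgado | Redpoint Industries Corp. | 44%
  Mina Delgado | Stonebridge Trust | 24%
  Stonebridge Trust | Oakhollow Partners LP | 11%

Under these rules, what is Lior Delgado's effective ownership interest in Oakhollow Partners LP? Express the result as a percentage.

By sibling attribution (R2), Lior Delgado is treated as also owning Mina Delgado's interest in Wildmere Textiles S.p.A, giving 64% + 36% = 100%.
By sibling attribution (R2), Lior Delgado is treated as also owning Mina Delgado's interest in Stonebridge Trust, giving 76% + 24% = 100%.
By sibling attribution (R2), Lior Delgado is treated as owning Mina Delgado's 44% interest in Redpoint Industries Corp.
Chain via Wildmere Textiles S.p.A. (R1): 100% × 14% = 14% of Oakhollow Partners LP.
Chain via Stonebridge Trust (R1): 100% × 11% = 11% of Oakhollow Partners LP.
Chain via Redpoint Industries Corp. (R1): 44% × 58% = 25.52% of Oakhollow Partners LP.
Aggregating (R3): 14% + 11% + 25.52% = 50.52%.

50.52%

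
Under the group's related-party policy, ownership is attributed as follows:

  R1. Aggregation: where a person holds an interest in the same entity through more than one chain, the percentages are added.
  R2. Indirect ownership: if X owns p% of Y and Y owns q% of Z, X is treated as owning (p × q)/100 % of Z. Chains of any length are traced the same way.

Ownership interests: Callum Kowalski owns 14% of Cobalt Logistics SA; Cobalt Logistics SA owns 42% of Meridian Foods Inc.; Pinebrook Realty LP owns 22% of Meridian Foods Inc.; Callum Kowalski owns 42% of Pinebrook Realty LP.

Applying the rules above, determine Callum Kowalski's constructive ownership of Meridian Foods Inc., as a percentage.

Chain via Pinebrook Realty LP (R2): 42% × 22% = 9.24% of Meridian Foods Inc.
Chain via Cobalt Logistics SA (R2): 14% × 42% = 5.88% of Meridian Foods Inc.
Aggregating (R1): 9.24% + 5.88% = 15.12%.

15.12%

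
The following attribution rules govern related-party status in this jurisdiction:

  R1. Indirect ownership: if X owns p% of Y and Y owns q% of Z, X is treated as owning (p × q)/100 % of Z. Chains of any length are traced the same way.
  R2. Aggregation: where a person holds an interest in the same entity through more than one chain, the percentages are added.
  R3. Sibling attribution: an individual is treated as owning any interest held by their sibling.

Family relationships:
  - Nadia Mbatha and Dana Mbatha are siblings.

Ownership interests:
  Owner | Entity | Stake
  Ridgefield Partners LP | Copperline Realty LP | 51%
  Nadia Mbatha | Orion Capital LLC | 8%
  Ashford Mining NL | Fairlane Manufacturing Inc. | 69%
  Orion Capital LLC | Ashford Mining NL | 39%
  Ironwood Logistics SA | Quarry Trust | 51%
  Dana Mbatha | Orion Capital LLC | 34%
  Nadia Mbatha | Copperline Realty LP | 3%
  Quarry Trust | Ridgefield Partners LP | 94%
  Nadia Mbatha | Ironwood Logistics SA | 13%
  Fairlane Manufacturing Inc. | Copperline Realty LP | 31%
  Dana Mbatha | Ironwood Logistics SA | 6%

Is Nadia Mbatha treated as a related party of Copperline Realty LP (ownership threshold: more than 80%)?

No

By sibling attribution (R3), Nadia Mbatha is treated as also owning Dana Mbatha's interest in Orion Capital LLC, giving 8% + 34% = 42%.
By sibling attribution (R3), Nadia Mbatha is treated as also owning Dana Mbatha's interest in Ironwood Logistics SA, giving 13% + 6% = 19%.
Chain via Orion Capital LLC → Ashford Mining NL → Fairlane Manufacturing Inc. (R1): 42% × 39% × 69% × 31% = 3.503682% of Copperline Realty LP.
Chain via Ironwood Logistics SA → Quarry Trust → Ridgefield Partners LP (R1): 19% × 51% × 94% × 51% = 4.645386% of Copperline Realty LP.
Direct interest in Copperline Realty LP: 3%.
Aggregating (R2): 3.503682% + 4.645386% + 3% = 11.149068%.
11.149068% does not exceed the 80% threshold, so Nadia is not a related party to Copperline Realty LP.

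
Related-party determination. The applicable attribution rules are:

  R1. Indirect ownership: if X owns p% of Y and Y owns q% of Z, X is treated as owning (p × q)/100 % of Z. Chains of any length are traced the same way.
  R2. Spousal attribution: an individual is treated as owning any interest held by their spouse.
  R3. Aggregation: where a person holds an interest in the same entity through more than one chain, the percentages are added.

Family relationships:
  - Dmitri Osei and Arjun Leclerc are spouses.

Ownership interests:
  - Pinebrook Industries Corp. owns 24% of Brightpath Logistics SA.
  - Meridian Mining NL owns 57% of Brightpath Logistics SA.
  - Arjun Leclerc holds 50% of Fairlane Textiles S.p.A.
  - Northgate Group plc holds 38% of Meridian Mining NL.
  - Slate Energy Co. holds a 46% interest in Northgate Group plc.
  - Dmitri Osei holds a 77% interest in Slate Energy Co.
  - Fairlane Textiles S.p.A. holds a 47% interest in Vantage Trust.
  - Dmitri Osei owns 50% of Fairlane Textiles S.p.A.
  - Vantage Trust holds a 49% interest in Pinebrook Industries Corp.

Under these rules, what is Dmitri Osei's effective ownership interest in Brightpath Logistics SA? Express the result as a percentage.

13.199172%

By spousal attribution (R2), Dmitri Osei is treated as also owning Arjun Leclerc's interest in Fairlane Textiles S.p.A, giving 50% + 50% = 100%.
Chain via Fairlane Textiles S.p.A. → Vantage Trust → Pinebrook Industries Corp. (R1): 100% × 47% × 49% × 24% = 5.5272% of Brightpath Logistics SA.
Chain via Slate Energy Co. → Northgate Group plc → Meridian Mining NL (R1): 77% × 46% × 38% × 57% = 7.671972% of Brightpath Logistics SA.
Aggregating (R3): 5.5272% + 7.671972% = 13.199172%.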